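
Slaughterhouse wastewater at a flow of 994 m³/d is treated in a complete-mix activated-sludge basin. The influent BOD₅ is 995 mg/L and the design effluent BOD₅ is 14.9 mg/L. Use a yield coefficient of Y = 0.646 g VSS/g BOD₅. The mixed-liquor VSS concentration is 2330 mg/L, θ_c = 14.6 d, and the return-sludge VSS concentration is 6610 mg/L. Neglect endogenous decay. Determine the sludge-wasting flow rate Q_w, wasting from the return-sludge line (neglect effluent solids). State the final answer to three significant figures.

V·X = Y·Q·ΔS·θ_c gives V = 0.646 × 994 × (995 − 14.9) × 14.6 / 2330 = 3944 m³.
Wasting from the return line (neglecting effluent solids): Q_w = V·X / (θ_c·X_r) = 3944 × 2330 / (14.6 × 6610) = 95.21 m³/d.

Q_w ≈ 95.2 m³/d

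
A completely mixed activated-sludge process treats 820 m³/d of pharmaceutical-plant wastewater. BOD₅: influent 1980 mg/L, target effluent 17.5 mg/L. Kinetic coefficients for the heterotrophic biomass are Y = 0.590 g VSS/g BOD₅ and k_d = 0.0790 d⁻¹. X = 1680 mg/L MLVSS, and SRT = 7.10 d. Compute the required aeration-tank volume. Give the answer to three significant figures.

Rearranging the biomass balance for a CMAS with decay, V = Y·Q·ΔS·θ_c / [X·(1+k_d θ_c)] = 0.590 × 820 × (1980 − 17.5) × 7.10 / [1680 × (1 + 0.0790 × 7.10)] = 6.74×10^6 / 2622 = 2571 m³.

V ≈ 2570 m³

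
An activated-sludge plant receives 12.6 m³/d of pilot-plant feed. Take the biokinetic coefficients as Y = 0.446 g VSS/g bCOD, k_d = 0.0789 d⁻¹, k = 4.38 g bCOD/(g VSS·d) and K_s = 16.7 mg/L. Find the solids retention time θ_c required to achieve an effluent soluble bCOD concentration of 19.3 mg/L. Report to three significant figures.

Specific growth rate at S = 19.3 mg/L: μ = YkS/(K_s+S) = 0.446·4.38·19.3/(16.7+19.3) = 1.047 d⁻¹.
θ_c = 1/(μ − k_d) = 1/(1.047 − 0.0789) = 1/0.9684 = 1.033 d.

θ_c ≈ 1.03 d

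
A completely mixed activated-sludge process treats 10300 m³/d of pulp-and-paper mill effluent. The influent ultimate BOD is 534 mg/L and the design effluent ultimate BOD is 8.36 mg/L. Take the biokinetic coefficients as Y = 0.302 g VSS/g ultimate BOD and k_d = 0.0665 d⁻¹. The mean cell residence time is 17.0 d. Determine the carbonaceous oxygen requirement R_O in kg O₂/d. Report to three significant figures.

The observed yield is Y_obs = Y/(1 + k_d·θ_c) = 0.302 / (1 + 0.0665 × 17.0) = 0.302 / 2.131 = 0.1418 g VSS per g ultimate BOD removed.
ΔS = 534 − 8.36 = 525.6 mg/L, so the substrate removal rate is 10300 × 525.6/1000 = 5414 kg ultimate BOD/d.
Net sludge production P_X = 0.1418 × 5414 = 767.5 kg VSS/d.
Carbonaceous O₂ demand = substrate oxidised − cell-mass equivalent = 5414 − 1.42 × 767.5 = 4324 kg O₂/d.

R_O ≈ 4320 kg O₂/d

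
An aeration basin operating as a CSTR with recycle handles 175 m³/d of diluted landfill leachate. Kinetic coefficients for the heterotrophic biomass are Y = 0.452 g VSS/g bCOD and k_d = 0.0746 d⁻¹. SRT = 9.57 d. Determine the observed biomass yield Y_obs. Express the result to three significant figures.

The observed yield is Y_obs = Y/(1 + k_d·θ_c) = 0.452 / (1 + 0.0746 × 9.57) = 0.452 / 1.714 = 0.2637 g VSS per g bCOD removed.

Y_obs ≈ 0.264 g VSS/g bCOD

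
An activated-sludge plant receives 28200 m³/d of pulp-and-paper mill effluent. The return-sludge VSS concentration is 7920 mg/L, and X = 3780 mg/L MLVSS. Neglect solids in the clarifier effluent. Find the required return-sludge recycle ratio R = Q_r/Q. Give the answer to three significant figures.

R ≈ 0.913

R = Q_r/Q = X/(X_r − X) = 3780 / (7920 − 3780) = 0.9130.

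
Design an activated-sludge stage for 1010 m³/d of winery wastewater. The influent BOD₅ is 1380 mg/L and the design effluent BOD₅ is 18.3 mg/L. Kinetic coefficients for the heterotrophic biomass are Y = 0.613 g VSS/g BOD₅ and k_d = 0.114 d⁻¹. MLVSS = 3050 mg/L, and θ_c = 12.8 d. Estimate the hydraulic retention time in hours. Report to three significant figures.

Rearranging the biomass balance for a CMAS with decay, V = Y·Q·ΔS·θ_c / [X·(1+k_d θ_c)] = 0.613 × 1010 × (1380 − 18.3) × 12.8 / [3050 × (1 + 0.114 × 12.8)] = 1.08×10^7 / 7501 = 1439 m³.
HRT = V/Q = 1439 m³ / 1010 m³·d⁻¹ = 1.424 d × 24 = 34.19 h.

τ ≈ 34.2 h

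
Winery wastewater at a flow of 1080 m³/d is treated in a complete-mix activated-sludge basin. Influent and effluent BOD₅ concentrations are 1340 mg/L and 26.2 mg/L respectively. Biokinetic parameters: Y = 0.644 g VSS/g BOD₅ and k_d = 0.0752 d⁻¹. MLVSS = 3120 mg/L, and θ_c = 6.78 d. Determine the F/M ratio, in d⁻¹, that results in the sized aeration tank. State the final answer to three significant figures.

Rearranging the biomass balance for a CMAS with decay, V = Y·Q·ΔS·θ_c / [X·(1+k_d θ_c)] = 0.644 × 1080 × (1340 − 26.2) × 6.78 / [3120 × (1 + 0.0752 × 6.78)] = 6.2×10^6 / 4711 = 1315 m³.
F/M = Q·S₀ / (V·X) = 1080 × 1340 / (1315 × 3120) = 0.3527 g BOD₅·(g VSS·d)⁻¹.

F/M ≈ 0.353 d⁻¹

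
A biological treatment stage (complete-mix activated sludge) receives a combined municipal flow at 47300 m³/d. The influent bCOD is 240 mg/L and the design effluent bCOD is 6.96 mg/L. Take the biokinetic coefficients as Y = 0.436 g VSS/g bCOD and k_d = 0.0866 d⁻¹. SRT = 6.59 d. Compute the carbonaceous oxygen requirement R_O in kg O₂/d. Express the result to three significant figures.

Correct the yield for decay: Y_obs = Y/(1 + k_d θ_c) = 0.436 / (1 + 0.0866 × 6.59) = 0.436 / 1.571 = 0.2776.
Mass of bCOD removed per day: Q(S₀ − S) = 47300 × 233.0 g/m³ = 11023 kg/d.
Biomass synthesised: P_X = Y_obs × 11023 = 3060 kg VSS/d.
R_O = Q·ΔS − 1.42 P_X = 11023 − 4345 = 6678 kg O₂/d.

R_O ≈ 6680 kg O₂/d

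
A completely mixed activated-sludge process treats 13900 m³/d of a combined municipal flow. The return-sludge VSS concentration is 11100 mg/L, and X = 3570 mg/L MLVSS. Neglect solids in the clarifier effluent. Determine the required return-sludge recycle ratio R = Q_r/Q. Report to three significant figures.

R ≈ 0.474

Mass balance around the secondary clarifier (neglecting effluent solids): R = X / (X_r − X) = 3570 / (11100 − 3570) = 0.4741.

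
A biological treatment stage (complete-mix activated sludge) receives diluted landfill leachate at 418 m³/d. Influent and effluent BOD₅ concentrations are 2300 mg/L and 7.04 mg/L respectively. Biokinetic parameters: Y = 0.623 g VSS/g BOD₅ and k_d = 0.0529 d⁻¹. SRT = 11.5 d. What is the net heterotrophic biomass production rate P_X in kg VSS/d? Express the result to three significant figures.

P_X ≈ 371 kg VSS/d

Observed yield with endogenous decay: Y_obs = Y / (1 + k_d·θ_c) = 0.623 / (1 + 0.0529 × 11.5) = 0.623 / 1.608 = 0.3874 g VSS/g BOD₅.
ΔS = 2300 − 7.04 = 2293 mg/L, so the substrate removal rate is 418 × 2293/1000 = 958.5 kg BOD₅/d.
P_X = Y_obs · Q(S₀ − S) = 0.3874 × 958.5 = 371.3 kg VSS/d.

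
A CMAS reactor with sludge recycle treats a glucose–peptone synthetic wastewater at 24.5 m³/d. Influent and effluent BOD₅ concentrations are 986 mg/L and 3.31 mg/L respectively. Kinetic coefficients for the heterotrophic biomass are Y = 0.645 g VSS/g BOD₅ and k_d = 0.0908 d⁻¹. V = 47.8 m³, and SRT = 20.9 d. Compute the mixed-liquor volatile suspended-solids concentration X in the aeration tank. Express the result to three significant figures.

From V·X·(1 + k_d·θ_c) = Y·Q·(S₀ − S)·θ_c: X = 0.645 × 24.5 × (986 − 3.31) × 20.9 / [47.8 × (1 + 0.0908 × 20.9)] = 2343 mg/L.

X ≈ 2340 mg/L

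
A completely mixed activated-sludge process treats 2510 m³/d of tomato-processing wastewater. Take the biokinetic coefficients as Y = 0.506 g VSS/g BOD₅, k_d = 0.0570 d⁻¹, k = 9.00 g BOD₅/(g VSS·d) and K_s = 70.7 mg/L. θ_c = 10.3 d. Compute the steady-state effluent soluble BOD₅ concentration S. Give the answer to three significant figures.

For a completely mixed reactor with recycle the Lawrence–McCarty relation gives S = K_s·(1 + k_d·θ_c) / [θ_c·(Y·k − k_d) − 1] = 70.7 × (1 + 0.0570 × 10.3) / [10.3 × (0.506 × 9.00 − 0.0570) − 1] = 112.2 / 45.32 = 2.476 mg/L.

S ≈ 2.48 mg/L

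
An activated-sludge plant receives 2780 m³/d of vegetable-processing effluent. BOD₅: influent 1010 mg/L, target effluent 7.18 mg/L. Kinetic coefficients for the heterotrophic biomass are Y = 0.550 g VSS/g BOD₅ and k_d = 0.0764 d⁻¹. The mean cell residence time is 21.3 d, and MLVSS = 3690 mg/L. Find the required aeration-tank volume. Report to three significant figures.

V ≈ 3370 m³

Steady-state biomass mass balance: V·X·(1 + k_d·θ_c) = Y·Q·(S₀ − S)·θ_c, so V = 0.550 × 2780 × (1010 − 7.18) × 21.3 / [3690 × (1 + 0.0764 × 21.3)] = 3.27×10^7 / 9695 = 3369 m³.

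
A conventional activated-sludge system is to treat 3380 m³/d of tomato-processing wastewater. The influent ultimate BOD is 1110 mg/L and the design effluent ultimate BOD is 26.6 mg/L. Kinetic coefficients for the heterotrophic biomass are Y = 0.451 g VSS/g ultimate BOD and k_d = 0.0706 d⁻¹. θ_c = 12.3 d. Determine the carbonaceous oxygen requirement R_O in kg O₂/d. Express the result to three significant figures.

R_O ≈ 2410 kg O₂/d

Correct the yield for decay: Y_obs = Y/(1 + k_d θ_c) = 0.451 / (1 + 0.0706 × 12.3) = 0.451 / 1.868 = 0.2414.
Substrate removed = Q·(S₀ − S) = 3380 m³/d × (1110 − 26.6) g/m³ = 3.66×10^6 g/d = 3662 kg/d.
Biomass synthesised: P_X = Y_obs × 3662 = 883.9 kg VSS/d.
R_O = Q·(S₀ − S) − 1.42·P_X = 3662 − 1.42 × 883.9 = 2407 kg O₂/d.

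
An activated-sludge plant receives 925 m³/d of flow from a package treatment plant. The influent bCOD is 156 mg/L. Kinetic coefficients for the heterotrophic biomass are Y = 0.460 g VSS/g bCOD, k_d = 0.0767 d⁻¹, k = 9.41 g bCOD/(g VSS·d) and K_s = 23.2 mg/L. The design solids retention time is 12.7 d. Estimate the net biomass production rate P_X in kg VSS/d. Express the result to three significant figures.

Effluent substrate depends only on kinetics and SRT: S = K_s(1 + k_d θ_c) / [θ_c(Yk − k_d) − 1] = 23.2 × (1 + 0.0767 × 12.7) / [12.7 × (0.460 × 9.41 − 0.0767) − 1] = 45.80 / 53.00 = 0.8641 mg/L.
Y_obs = Y / (1 + k_d θ_c) = 0.460 / (1 + 0.0767 × 12.7) = 0.460 / 1.974 = 0.2330.
ΔS = 156 − 0.864 = 155.1 mg/L, so the substrate removal rate is 925 × 155.1/1000 = 143.5 kg bCOD/d.
Net biomass production P_X = Y_obs × Q·(S₀ − S) = 0.2330 × 143.5 = 33.44 kg VSS/d.

P_X ≈ 33.4 kg VSS/d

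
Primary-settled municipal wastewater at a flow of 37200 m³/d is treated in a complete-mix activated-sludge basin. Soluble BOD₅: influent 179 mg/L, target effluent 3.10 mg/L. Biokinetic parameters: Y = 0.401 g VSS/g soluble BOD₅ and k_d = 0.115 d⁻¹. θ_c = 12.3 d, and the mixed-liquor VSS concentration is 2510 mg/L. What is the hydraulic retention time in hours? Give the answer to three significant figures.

τ ≈ 3.44 h

Rearranging the biomass balance for a CMAS with decay, V = Y·Q·ΔS·θ_c / [X·(1+k_d θ_c)] = 0.401 × 37200 × (179 − 3.10) × 12.3 / [2510 × (1 + 0.115 × 12.3)] = 3.23×10^7 / 6060 = 5325 m³.
Hydraulic retention time τ = V/Q = 5325 / 37200 = 0.1432 d = 3.436 h.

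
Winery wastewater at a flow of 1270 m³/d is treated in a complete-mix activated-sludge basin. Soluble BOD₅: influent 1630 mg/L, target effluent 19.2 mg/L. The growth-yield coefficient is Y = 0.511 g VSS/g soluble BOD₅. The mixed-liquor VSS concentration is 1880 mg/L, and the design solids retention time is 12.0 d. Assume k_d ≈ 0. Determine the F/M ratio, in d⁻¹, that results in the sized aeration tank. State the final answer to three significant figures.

F/M ≈ 0.165 d⁻¹

With k_d = 0 the design equation reduces to V = Y Q (S₀−S) θ_c / X = 0.511 × 1270 × (1630 − 19.2) × 12.0 / 1880 = 6673 m³.
Food-to-microorganism ratio F/M = Q S₀ / (V X) = 1270 × 1630 / (6673 × 1880) = 0.1650 d⁻¹.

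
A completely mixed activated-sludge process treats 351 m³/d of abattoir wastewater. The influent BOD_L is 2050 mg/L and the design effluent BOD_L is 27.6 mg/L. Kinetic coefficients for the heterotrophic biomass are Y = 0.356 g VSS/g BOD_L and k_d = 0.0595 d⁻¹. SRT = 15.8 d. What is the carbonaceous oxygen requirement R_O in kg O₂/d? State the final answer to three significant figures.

R_O ≈ 525 kg O₂/d

The observed yield is Y_obs = Y/(1 + k_d·θ_c) = 0.356 / (1 + 0.0595 × 15.8) = 0.356 / 1.940 = 0.1835 g VSS per g BOD_L removed.
Substrate removed = Q·(S₀ − S) = 351 m³/d × (2050 − 27.6) g/m³ = 7.1×10^5 g/d = 709.9 kg/d.
Biomass synthesised: P_X = Y_obs × 709.9 = 130.3 kg VSS/d.
Carbonaceous O₂ demand = substrate oxidised − cell-mass equivalent = 709.9 − 1.42 × 130.3 = 524.9 kg O₂/d.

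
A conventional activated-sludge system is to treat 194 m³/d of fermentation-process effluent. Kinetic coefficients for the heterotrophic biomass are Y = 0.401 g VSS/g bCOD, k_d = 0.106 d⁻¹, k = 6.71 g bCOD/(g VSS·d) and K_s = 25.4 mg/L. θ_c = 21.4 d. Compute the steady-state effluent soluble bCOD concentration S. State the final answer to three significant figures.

From the Monod/SRT balance for a CMAS, S = K_s·(1+k_d θ_c)/[θ_c·(Y k − k_d) − 1] = 25.4 × (1 + 0.106 × 21.4) / [21.4 × (0.401 × 6.71 − 0.106) − 1] = 83.02 / 54.31 = 1.529 mg/L.

S ≈ 1.53 mg/L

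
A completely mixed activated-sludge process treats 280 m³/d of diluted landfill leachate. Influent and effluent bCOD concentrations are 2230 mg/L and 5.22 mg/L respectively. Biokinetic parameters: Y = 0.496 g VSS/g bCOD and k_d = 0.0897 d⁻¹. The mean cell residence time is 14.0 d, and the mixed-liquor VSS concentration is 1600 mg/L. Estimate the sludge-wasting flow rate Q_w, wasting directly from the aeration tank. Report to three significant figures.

Q_w ≈ 85.6 m³/d

From the SRT design equation V = Y Q (S₀−S) θ_c / [X (1 + k_d θ_c)] = 0.496 × 280 × (2230 − 5.22) × 14.0 / [1600 × (1 + 0.0897 × 14.0)] = 4.33×10^6 / 3609 = 1198 m³.
For wasting at MLVSS concentration, Q_w = V/θ_c = 1198/14.0 = 85.61 m³/d.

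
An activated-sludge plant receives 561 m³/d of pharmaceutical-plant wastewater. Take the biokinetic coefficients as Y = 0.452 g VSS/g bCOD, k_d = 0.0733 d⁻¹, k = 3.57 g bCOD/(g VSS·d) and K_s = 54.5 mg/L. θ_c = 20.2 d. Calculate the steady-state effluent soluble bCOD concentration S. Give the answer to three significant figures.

Effluent substrate depends only on kinetics and SRT: S = K_s(1 + k_d θ_c) / [θ_c(Yk − k_d) − 1] = 54.5 × (1 + 0.0733 × 20.2) / [20.2 × (0.452 × 3.57 − 0.0733) − 1] = 135.2 / 30.11 = 4.489 mg/L.

S ≈ 4.49 mg/L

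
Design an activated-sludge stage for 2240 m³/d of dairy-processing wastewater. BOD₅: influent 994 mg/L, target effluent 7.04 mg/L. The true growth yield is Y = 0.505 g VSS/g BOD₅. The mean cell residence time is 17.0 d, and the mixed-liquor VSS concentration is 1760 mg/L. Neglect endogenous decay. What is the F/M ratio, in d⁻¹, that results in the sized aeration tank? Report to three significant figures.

F/M ≈ 0.117 d⁻¹

Biomass mass balance (decay neglected): V·X = Y·Q·(S₀ − S)·θ_c, so V = 0.505 × 2240 × (994 − 7.04) × 17.0 / 1760 = 10784 m³.
F/M = applied load / biomass = Q·S₀/(V·X) = 2240 × 994 / (10784 × 1760) = 0.1173 d⁻¹.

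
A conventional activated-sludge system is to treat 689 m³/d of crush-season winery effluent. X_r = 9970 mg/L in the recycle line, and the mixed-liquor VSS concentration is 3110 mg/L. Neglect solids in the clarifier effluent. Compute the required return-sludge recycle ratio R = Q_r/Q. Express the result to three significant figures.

R ≈ 0.453

Mass balance around the secondary clarifier (neglecting effluent solids): R = X / (X_r − X) = 3110 / (9970 − 3110) = 0.4534.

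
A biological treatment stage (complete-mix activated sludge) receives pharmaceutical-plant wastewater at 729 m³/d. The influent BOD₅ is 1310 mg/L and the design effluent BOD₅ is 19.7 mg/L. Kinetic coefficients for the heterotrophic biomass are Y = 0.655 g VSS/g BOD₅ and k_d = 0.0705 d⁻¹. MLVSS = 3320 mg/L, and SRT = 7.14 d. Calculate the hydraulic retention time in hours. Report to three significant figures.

Steady-state biomass mass balance: V·X·(1 + k_d·θ_c) = Y·Q·(S₀ − S)·θ_c, so V = 0.655 × 729 × (1310 − 19.7) × 7.14 / [3320 × (1 + 0.0705 × 7.14)] = 4.4×10^6 / 4991 = 881.4 m³.
τ = V/Q = 881.4/729 = 1.209 d, or 29.02 h.

τ ≈ 29.0 h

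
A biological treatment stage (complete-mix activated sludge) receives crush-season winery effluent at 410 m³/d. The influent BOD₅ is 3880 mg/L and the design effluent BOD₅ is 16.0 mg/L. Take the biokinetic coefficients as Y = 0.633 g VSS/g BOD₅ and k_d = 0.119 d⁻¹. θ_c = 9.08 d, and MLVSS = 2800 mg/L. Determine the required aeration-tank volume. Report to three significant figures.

Steady-state biomass mass balance: V·X·(1 + k_d·θ_c) = Y·Q·(S₀ − S)·θ_c, so V = 0.633 × 410 × (3880 − 16.0) × 9.08 / [2800 × (1 + 0.119 × 9.08)] = 9.11×10^6 / 5825 = 1563 m³.

V ≈ 1560 m³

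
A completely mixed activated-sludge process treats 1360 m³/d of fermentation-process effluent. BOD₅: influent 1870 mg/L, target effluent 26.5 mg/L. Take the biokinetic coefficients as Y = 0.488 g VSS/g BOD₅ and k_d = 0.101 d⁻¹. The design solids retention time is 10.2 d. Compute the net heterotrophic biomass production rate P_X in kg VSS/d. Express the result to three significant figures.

Observed yield with endogenous decay: Y_obs = Y / (1 + k_d·θ_c) = 0.488 / (1 + 0.101 × 10.2) = 0.488 / 2.030 = 0.2404 g VSS/g BOD₅.
ΔS = 1870 − 26.5 = 1844 mg/L, so the substrate removal rate is 1360 × 1844/1000 = 2507 kg BOD₅/d.
Biomass produced: P_X = Y_obs·Q·ΔS = 0.2404 × 2507 ≈ 602.6 kg VSS/d.

P_X ≈ 603 kg VSS/d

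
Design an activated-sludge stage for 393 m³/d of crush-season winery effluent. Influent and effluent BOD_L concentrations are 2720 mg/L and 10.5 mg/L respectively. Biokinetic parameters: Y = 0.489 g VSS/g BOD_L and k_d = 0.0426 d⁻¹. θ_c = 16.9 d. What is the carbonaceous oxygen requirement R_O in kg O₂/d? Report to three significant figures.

The observed yield is Y_obs = Y/(1 + k_d·θ_c) = 0.489 / (1 + 0.0426 × 16.9) = 0.489 / 1.720 = 0.2843 g VSS per g BOD_L removed.
Mass of BOD_L removed per day: Q(S₀ − S) = 393 × 2710 g/m³ = 1065 kg/d.
Net sludge production P_X = 0.2843 × 1065 = 302.7 kg VSS/d.
R_O = Q·(S₀ − S) − 1.42·P_X = 1065 − 1.42 × 302.7 = 634.9 kg O₂/d.

R_O ≈ 635 kg O₂/d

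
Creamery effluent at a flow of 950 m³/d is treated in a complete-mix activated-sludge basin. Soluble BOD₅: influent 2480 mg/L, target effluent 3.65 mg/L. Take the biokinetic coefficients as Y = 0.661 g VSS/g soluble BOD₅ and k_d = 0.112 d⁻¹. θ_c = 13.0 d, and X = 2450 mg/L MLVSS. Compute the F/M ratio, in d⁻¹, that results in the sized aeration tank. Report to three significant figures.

Rearranging the biomass balance for a CMAS with decay, V = Y·Q·ΔS·θ_c / [X·(1+k_d θ_c)] = 0.661 × 950 × (2480 − 3.65) × 13.0 / [2450 × (1 + 0.112 × 13.0)] = 2.02×10^7 / 6017 = 3360 m³.
F/M = applied load / biomass = Q·S₀/(V·X) = 950 × 2480 / (3360 × 2450) = 0.2862 d⁻¹.

F/M ≈ 0.286 d⁻¹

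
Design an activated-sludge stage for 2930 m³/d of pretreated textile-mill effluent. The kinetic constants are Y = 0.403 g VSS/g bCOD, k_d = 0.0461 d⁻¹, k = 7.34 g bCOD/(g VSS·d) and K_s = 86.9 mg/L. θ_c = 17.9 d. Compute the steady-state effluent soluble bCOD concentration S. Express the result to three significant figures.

For a completely mixed reactor with recycle the Lawrence–McCarty relation gives S = K_s·(1 + k_d·θ_c) / [θ_c·(Y·k − k_d) − 1] = 86.9 × (1 + 0.0461 × 17.9) / [17.9 × (0.403 × 7.34 − 0.0461) − 1] = 158.6 / 51.12 = 3.102 mg/L.

S ≈ 3.10 mg/L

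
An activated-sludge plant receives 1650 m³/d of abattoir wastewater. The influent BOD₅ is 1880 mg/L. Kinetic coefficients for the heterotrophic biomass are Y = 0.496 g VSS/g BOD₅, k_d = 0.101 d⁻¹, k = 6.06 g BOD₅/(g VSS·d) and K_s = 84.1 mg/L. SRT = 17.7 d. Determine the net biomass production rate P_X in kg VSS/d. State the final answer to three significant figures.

For a completely mixed reactor with recycle the Lawrence–McCarty relation gives S = K_s·(1 + k_d·θ_c) / [θ_c·(Y·k − k_d) − 1] = 84.1 × (1 + 0.101 × 17.7) / [17.7 × (0.496 × 6.06 − 0.101) − 1] = 234.4 / 50.41 = 4.650 mg/L.
Y_obs = Y / (1 + k_d θ_c) = 0.496 / (1 + 0.101 × 17.7) = 0.496 / 2.788 = 0.1779.
ΔS = 1880 − 4.65 = 1875 mg/L, so the substrate removal rate is 1650 × 1875/1000 = 3094 kg BOD₅/d.
P_X = Y_obs · Q(S₀ − S) = 0.1779 × 3094 = 550.6 kg VSS/d.

P_X ≈ 551 kg VSS/d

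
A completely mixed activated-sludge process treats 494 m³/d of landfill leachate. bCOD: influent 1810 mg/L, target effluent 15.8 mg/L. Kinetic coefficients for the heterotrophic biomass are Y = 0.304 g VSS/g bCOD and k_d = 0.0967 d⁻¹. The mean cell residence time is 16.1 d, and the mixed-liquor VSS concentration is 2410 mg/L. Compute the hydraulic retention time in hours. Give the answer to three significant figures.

τ ≈ 34.2 h

From the SRT design equation V = Y Q (S₀−S) θ_c / [X (1 + k_d θ_c)] = 0.304 × 494 × (1810 − 15.8) × 16.1 / [2410 × (1 + 0.0967 × 16.1)] = 4.34×10^6 / 6162 = 704.0 m³.
HRT = V/Q = 704.0 m³ / 494 m³·d⁻¹ = 1.425 d × 24 = 34.20 h.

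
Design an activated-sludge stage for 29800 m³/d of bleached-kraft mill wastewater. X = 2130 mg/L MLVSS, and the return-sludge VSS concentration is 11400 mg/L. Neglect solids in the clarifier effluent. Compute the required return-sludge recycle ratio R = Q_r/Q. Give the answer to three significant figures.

R = Q_r/Q = X/(X_r − X) = 2130 / (11400 − 2130) = 0.2298.

R ≈ 0.230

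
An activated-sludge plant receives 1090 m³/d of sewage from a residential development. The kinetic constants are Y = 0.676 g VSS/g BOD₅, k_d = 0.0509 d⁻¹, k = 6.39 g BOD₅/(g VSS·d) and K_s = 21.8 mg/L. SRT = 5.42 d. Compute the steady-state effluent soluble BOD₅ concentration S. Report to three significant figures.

For a completely mixed reactor with recycle the Lawrence–McCarty relation gives S = K_s·(1 + k_d·θ_c) / [θ_c·(Y·k − k_d) − 1] = 21.8 × (1 + 0.0509 × 5.42) / [5.42 × (0.676 × 6.39 − 0.0509) − 1] = 27.81 / 22.14 = 1.256 mg/L.

S ≈ 1.26 mg/L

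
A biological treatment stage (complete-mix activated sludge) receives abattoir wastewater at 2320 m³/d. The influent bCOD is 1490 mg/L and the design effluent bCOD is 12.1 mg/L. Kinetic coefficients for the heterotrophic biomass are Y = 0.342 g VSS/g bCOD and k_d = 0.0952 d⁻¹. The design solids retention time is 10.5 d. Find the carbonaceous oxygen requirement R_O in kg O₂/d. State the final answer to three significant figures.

R_O ≈ 2600 kg O₂/d

Y_obs = Y / (1 + k_d θ_c) = 0.342 / (1 + 0.0952 × 10.5) = 0.342 / 2.000 = 0.1710.
ΔS = 1490 − 12.1 = 1478 mg/L, so the substrate removal rate is 2320 × 1478/1000 = 3429 kg bCOD/d.
Biomass synthesised: P_X = Y_obs × 3429 = 586.4 kg VSS/d.
R_O = Q·(S₀ − S) − 1.42·P_X = 3429 − 1.42 × 586.4 = 2596 kg O₂/d.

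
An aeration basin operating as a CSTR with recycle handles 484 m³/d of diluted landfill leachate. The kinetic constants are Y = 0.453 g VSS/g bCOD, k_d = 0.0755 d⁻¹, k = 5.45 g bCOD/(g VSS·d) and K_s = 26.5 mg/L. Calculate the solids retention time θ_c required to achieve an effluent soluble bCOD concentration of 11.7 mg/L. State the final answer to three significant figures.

θ_c ≈ 1.47 d

From 1/θ_c = Y·k·S/(K_s + S) − k_d: Y·k·S/(K_s+S) = 0.453 × 5.45 × 11.7 / (26.5 + 11.7) = 0.7562 d⁻¹.
1/θ_c = 0.7562 − 0.0755 = 0.6807 d⁻¹, so θ_c = 1.469 d.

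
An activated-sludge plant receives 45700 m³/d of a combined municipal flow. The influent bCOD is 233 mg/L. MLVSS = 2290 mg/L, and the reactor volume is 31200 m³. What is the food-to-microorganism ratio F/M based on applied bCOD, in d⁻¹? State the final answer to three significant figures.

F/M ≈ 0.149 d⁻¹

Food-to-microorganism ratio F/M = Q S₀ / (V X) = 45700 × 233 / (31200 × 2290) = 0.1490 d⁻¹.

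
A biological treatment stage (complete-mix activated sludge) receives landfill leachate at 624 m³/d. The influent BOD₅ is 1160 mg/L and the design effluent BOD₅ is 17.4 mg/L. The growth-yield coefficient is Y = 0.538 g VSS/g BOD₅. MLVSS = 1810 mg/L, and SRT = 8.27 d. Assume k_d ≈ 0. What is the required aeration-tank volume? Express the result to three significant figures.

V ≈ 1750 m³

V·X = Y·Q·ΔS·θ_c gives V = 0.538 × 624 × (1160 − 17.4) × 8.27 / 1810 = 1753 m³.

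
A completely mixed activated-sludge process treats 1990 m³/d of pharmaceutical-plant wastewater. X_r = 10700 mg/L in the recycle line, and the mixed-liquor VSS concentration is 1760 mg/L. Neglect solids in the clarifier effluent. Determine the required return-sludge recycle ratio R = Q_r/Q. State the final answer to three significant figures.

R ≈ 0.197

R = Q_r/Q = X/(X_r − X) = 1760 / (10700 − 1760) = 0.1969.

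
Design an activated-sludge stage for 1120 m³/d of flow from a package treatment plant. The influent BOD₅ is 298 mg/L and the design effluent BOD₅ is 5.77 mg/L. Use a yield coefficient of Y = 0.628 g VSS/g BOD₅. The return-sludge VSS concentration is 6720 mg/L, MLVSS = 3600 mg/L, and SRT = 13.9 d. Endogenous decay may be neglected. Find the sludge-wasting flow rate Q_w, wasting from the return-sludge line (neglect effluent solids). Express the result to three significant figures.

With k_d = 0 the design equation reduces to V = Y Q (S₀−S) θ_c / X = 0.628 × 1120 × (298 − 5.77) × 13.9 / 3600 = 793.6 m³.
Q_w = (V·X)/(θ_c X_r) = 793.6 × 3600 / (13.9 × 6720) = 30.59 m³/d.

Q_w ≈ 30.6 m³/d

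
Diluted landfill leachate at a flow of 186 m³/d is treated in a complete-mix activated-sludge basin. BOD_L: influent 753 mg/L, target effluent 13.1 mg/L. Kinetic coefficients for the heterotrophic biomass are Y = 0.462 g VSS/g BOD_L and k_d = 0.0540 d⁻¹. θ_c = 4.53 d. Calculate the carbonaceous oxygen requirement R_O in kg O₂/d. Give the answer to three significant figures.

R_O ≈ 65.1 kg O₂/d

Correct the yield for decay: Y_obs = Y/(1 + k_d θ_c) = 0.462 / (1 + 0.0540 × 4.53) = 0.462 / 1.245 = 0.3712.
ΔS = 753 − 13.1 = 739.9 mg/L, so the substrate removal rate is 186 × 739.9/1000 = 137.6 kg BOD_L/d.
Biomass synthesised: P_X = Y_obs × 137.6 = 51.08 kg VSS/d.
R_O = Q·(S₀ − S) − 1.42·P_X = 137.6 − 1.42 × 51.08 = 65.08 kg O₂/d.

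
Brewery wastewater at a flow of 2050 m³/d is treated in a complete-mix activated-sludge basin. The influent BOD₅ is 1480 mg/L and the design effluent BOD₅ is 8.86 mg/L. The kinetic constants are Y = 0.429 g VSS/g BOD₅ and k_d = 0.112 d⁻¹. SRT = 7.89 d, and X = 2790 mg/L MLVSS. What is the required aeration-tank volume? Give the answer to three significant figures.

V ≈ 1940 m³

Steady-state biomass mass balance: V·X·(1 + k_d·θ_c) = Y·Q·(S₀ − S)·θ_c, so V = 0.429 × 2050 × (1480 − 8.86) × 7.89 / [2790 × (1 + 0.112 × 7.89)] = 1.02×10^7 / 5255 = 1942 m³.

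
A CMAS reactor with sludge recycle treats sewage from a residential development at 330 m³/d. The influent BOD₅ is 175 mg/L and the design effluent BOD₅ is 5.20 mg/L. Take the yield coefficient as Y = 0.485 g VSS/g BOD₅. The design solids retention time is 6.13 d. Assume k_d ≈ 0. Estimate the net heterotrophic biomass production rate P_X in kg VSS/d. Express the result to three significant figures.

No decay correction is needed, so Y_obs = Y = 0.485.
Substrate removed = Q·(S₀ − S) = 330 m³/d × (175 − 5.20) g/m³ = 5.6×10^4 g/d = 56.03 kg/d.
So the net sludge growth is P_X = 0.4850 × 56.03 = 27.18 kg VSS/d.

P_X ≈ 27.2 kg VSS/d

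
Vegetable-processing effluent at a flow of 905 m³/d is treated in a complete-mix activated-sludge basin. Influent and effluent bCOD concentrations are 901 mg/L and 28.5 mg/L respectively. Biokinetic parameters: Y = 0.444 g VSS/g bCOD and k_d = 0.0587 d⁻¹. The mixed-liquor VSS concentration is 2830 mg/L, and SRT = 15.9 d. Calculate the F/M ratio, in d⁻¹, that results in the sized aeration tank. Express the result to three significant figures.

Steady-state biomass mass balance: V·X·(1 + k_d·θ_c) = Y·Q·(S₀ − S)·θ_c, so V = 0.444 × 905 × (901 − 28.5) × 15.9 / [2830 × (1 + 0.0587 × 15.9)] = 5.57×10^6 / 5471 = 1019 m³.
F/M = applied load / biomass = Q·S₀/(V·X) = 905 × 901 / (1019 × 2830) = 0.2828 d⁻¹.

F/M ≈ 0.283 d⁻¹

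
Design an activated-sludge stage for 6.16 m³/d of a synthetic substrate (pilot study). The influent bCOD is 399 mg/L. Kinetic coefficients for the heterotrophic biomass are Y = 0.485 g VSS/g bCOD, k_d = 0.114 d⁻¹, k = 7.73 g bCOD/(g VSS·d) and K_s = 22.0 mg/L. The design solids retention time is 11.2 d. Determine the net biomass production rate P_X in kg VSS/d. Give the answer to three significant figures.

From the Monod/SRT balance for a CMAS, S = K_s·(1+k_d θ_c)/[θ_c·(Y k − k_d) − 1] = 22.0 × (1 + 0.114 × 11.2) / [11.2 × (0.485 × 7.73 − 0.114) − 1] = 50.09 / 39.71 = 1.261 mg/L.
Correct the yield for decay: Y_obs = Y/(1 + k_d θ_c) = 0.485 / (1 + 0.114 × 11.2) = 0.485 / 2.277 = 0.2130.
ΔS = 399 − 1.26 = 397.7 mg/L, so the substrate removal rate is 6.16 × 397.7/1000 = 2.450 kg bCOD/d.
Net biomass production P_X = Y_obs × Q·(S₀ − S) = 0.2130 × 2.450 = 0.5219 kg VSS/d.

P_X ≈ 0.522 kg VSS/d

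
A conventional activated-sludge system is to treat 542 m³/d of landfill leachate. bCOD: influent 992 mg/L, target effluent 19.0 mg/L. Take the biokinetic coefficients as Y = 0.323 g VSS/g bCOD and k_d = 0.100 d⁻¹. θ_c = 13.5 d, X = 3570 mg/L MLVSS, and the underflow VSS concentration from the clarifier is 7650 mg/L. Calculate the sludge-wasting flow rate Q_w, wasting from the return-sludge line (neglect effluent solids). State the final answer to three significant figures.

Rearranging the biomass balance for a CMAS with decay, V = Y·Q·ΔS·θ_c / [X·(1+k_d θ_c)] = 0.323 × 542 × (992 − 19.0) × 13.5 / [3570 × (1 + 0.100 × 13.5)] = 2.3×10^6 / 8390 = 274.1 m³.
θ_c = V·X/(Q_w·X_r) when wasting from the recycle, so Q_w = V·X/(θ_c·X_r) = 274.1 × 3570 / (13.5 × 7650) = 9.475 m³/d.

Q_w ≈ 9.48 m³/d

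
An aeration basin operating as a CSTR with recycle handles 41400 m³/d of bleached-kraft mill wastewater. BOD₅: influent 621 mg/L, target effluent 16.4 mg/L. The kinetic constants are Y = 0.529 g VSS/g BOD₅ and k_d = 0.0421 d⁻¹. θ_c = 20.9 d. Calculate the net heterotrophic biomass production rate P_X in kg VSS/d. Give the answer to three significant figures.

P_X ≈ 7040 kg VSS/d

Y_obs = Y / (1 + k_d θ_c) = 0.529 / (1 + 0.0421 × 20.9) = 0.529 / 1.880 = 0.2814.
ΔS = 621 − 16.4 = 604.6 mg/L, so the substrate removal rate is 41400 × 604.6/1000 = 25030 kg BOD₅/d.
So the net sludge growth is P_X = 0.2814 × 25030 = 7044 kg VSS/d.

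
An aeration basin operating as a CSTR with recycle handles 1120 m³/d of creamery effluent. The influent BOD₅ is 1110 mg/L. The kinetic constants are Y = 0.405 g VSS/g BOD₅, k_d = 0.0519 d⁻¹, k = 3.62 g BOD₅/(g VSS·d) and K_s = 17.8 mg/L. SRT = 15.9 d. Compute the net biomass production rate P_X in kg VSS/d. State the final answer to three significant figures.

P_X ≈ 275 kg VSS/d

From the Monod/SRT balance for a CMAS, S = K_s·(1+k_d θ_c)/[θ_c·(Y k − k_d) − 1] = 17.8 × (1 + 0.0519 × 15.9) / [15.9 × (0.405 × 3.62 − 0.0519) − 1] = 32.49 / 21.49 = 1.512 mg/L.
Y_obs = Y / (1 + k_d θ_c) = 0.405 / (1 + 0.0519 × 15.9) = 0.405 / 1.825 = 0.2219.
ΔS = 1110 − 1.51 = 1108 mg/L, so the substrate removal rate is 1120 × 1108/1000 = 1242 kg BOD₅/d.
Biomass produced: P_X = Y_obs·Q·ΔS = 0.2219 × 1242 ≈ 275.5 kg VSS/d.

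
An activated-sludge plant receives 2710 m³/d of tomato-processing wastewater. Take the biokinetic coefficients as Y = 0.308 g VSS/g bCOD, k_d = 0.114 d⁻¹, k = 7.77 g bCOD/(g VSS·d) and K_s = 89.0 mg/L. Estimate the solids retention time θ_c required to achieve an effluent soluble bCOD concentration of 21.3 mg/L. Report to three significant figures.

From 1/θ_c = Y·k·S/(K_s + S) − k_d: Y·k·S/(K_s+S) = 0.308 × 7.77 × 21.3 / (89.0 + 21.3) = 0.4621 d⁻¹.
θ_c = 1/(μ − k_d) = 1/(0.4621 − 0.114) = 1/0.3481 = 2.872 d.

θ_c ≈ 2.87 d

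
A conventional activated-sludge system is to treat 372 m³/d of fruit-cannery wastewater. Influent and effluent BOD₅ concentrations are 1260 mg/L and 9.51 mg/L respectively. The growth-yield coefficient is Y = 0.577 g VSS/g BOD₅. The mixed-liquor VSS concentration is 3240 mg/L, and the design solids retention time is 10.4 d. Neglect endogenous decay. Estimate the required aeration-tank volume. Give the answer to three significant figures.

V ≈ 862 m³

V·X = Y·Q·ΔS·θ_c gives V = 0.577 × 372 × (1260 − 9.51) × 10.4 / 3240 = 861.6 m³.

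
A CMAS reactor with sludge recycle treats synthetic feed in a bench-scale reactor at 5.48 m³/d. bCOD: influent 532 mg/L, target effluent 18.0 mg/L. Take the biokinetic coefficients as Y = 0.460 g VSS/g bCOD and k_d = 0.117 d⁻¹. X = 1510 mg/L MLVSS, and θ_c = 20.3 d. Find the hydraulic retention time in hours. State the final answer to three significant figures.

Steady-state biomass mass balance: V·X·(1 + k_d·θ_c) = Y·Q·(S₀ − S)·θ_c, so V = 0.460 × 5.48 × (532 − 18.0) × 20.3 / [1510 × (1 + 0.117 × 20.3)] = 2.63×10^4 / 5096 = 5.161 m³.
HRT = V/Q = 5.161 m³ / 5.48 m³·d⁻¹ = 0.9418 d × 24 = 22.60 h.

τ ≈ 22.6 h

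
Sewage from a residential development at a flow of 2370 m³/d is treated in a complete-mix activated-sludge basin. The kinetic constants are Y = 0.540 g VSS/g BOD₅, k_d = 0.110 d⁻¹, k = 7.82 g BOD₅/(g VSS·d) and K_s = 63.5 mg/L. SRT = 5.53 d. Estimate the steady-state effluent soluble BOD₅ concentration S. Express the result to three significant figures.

S ≈ 4.70 mg/L

For a completely mixed reactor with recycle the Lawrence–McCarty relation gives S = K_s·(1 + k_d·θ_c) / [θ_c·(Y·k − k_d) − 1] = 63.5 × (1 + 0.110 × 5.53) / [5.53 × (0.540 × 7.82 − 0.110) − 1] = 102.1 / 21.74 = 4.697 mg/L.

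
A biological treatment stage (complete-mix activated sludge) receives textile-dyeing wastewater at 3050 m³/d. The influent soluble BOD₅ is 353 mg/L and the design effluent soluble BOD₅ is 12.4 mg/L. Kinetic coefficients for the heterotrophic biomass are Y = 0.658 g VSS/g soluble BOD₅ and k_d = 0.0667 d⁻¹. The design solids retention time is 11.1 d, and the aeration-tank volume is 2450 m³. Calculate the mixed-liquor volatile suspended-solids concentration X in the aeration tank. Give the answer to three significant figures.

From V·X·(1 + k_d·θ_c) = Y·Q·(S₀ − S)·θ_c: X = 0.658 × 3050 × (353 − 12.4) × 11.1 / [2450 × (1 + 0.0667 × 11.1)] = 1779 mg/L.

X ≈ 1780 mg/L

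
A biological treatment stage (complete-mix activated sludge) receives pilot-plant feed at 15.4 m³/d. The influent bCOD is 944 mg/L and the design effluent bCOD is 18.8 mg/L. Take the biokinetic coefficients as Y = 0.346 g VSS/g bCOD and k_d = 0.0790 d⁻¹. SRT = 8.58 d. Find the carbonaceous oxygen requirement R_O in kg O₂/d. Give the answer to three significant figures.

Y_obs = Y / (1 + k_d θ_c) = 0.346 / (1 + 0.0790 × 8.58) = 0.346 / 1.678 = 0.2062.
Q·(S₀ − S) = 15.4 × (944 − 18.8) × 10⁻³ = 14.25 kg/d removed.
P_X = Y_obs·Q·(S₀ − S) = 0.2062 × 14.25 = 2.938 kg VSS/d.
Carbonaceous O₂ demand = substrate oxidised − cell-mass equivalent = 14.25 − 1.42 × 2.938 = 10.08 kg O₂/d.

R_O ≈ 10.1 kg O₂/d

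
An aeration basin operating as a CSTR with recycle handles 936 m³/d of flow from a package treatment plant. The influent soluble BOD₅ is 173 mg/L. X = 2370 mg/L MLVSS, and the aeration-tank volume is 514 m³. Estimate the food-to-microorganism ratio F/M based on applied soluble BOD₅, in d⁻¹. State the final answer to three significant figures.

Food-to-microorganism ratio F/M = Q S₀ / (V X) = 936 × 173 / (514.0 × 2370) = 0.1329 d⁻¹.

F/M ≈ 0.133 d⁻¹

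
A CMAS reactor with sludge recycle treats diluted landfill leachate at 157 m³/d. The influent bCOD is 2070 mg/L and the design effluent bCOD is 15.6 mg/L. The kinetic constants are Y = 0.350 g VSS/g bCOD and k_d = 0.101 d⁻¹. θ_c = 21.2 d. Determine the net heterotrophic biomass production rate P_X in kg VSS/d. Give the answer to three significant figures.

Observed yield with endogenous decay: Y_obs = Y / (1 + k_d·θ_c) = 0.350 / (1 + 0.101 × 21.2) = 0.350 / 3.141 = 0.1114 g VSS/g bCOD.
Q·(S₀ − S) = 157 × (2070 − 15.6) × 10⁻³ = 322.5 kg/d removed.
Net biomass production P_X = Y_obs × Q·(S₀ − S) = 0.1114 × 322.5 = 35.94 kg VSS/d.

P_X ≈ 35.9 kg VSS/d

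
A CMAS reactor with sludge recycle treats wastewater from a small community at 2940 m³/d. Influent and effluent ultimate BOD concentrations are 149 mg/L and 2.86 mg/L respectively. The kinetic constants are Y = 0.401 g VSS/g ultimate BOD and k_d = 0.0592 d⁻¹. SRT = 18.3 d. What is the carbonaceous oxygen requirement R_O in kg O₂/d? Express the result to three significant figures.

R_O ≈ 312 kg O₂/d

Y_obs = Y / (1 + k_d θ_c) = 0.401 / (1 + 0.0592 × 18.3) = 0.401 / 2.083 = 0.1925.
Mass of ultimate BOD removed per day: Q(S₀ − S) = 2940 × 146.1 g/m³ = 429.7 kg/d.
Biomass synthesised: P_X = Y_obs × 429.7 = 82.70 kg VSS/d.
R_O = Q·ΔS − 1.42 P_X = 429.7 − 117.4 = 312.2 kg O₂/d.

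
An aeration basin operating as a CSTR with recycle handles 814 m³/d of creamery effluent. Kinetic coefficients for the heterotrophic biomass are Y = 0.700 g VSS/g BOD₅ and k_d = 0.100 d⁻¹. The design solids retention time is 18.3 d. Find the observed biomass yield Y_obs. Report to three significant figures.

Correct the yield for decay: Y_obs = Y/(1 + k_d θ_c) = 0.700 / (1 + 0.100 × 18.3) = 0.700 / 2.830 = 0.2473.

Y_obs ≈ 0.247 g VSS/g BOD₅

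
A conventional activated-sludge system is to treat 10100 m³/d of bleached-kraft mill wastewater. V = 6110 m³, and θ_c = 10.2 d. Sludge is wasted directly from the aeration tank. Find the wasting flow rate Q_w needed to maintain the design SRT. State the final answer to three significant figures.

Q_w ≈ 599 m³/d

For wasting at MLVSS concentration, Q_w = V/θ_c = 6110/10.2 = 599.0 m³/d.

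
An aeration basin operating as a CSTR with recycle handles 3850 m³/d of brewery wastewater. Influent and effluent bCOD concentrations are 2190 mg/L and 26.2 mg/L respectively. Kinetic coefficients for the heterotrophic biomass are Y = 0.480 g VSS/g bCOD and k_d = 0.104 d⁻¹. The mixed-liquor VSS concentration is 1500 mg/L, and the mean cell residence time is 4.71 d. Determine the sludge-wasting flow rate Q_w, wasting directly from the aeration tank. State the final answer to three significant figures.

From the SRT design equation V = Y Q (S₀−S) θ_c / [X (1 + k_d θ_c)] = 0.480 × 3850 × (2190 − 26.2) × 4.71 / [1500 × (1 + 0.104 × 4.71)] = 1.88×10^7 / 2235 = 8428 m³.
With mixed-liquor wasting, θ_c = V/Q_w, so Q_w = V/θ_c = 8428/4.71 = 1789 m³/d.

Q_w ≈ 1790 m³/d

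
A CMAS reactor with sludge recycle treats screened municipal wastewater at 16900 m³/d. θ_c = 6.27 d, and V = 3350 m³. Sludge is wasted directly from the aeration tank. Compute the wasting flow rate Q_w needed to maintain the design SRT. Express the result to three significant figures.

Q_w ≈ 534 m³/d

With mixed-liquor wasting, θ_c = V/Q_w, so Q_w = V/θ_c = 3350/6.27 = 534.3 m³/d.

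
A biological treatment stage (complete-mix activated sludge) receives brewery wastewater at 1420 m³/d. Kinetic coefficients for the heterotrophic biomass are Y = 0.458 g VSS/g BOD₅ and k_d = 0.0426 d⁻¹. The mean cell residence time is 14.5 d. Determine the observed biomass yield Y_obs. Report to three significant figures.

Y_obs = Y / (1 + k_d θ_c) = 0.458 / (1 + 0.0426 × 14.5) = 0.458 / 1.618 = 0.2831.

Y_obs ≈ 0.283 g VSS/g BOD₅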